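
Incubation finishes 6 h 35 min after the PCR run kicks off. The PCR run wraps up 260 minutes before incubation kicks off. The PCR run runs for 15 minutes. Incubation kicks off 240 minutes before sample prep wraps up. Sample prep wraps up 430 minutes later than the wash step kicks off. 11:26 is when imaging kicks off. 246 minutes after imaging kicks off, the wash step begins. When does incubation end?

The wash step starts at 11:26 + 246 min = 15:32.
Sample prep ends at 15:32 + 430 min = 22:42.
Incubation starts at 22:42 − 240 min = 18:42.
The PCR run ends at 18:42 − 260 min = 14:22.
The PCR run starts at 14:22 − 15 min = 14:07.
Incubation ends at 14:07 + 395 min = 20:42.

20:42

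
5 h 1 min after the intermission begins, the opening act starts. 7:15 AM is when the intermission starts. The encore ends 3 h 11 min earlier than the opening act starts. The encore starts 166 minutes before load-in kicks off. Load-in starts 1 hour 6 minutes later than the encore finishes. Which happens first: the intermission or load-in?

the intermission

The opening act starts at 7:15 AM + 301 min = 12:16 PM.
The encore ends at 12:16 PM − 191 min = 9:05 AM.
Load-in starts at 9:05 AM + 66 min = 10:11 AM.
The intermission starts at 7:15 AM and load-in starts at 10:11 AM, so the intermission is first.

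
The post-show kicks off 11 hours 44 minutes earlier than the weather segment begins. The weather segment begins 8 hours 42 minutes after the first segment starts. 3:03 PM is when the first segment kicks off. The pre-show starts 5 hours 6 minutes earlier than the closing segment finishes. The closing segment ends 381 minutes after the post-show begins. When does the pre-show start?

1:16 PM

The weather segment starts at 3:03 PM + 522 min = 11:45 PM.
The post-show starts at 11:45 PM − 704 min = 12:01 PM.
The closing segment ends at 12:01 PM + 381 min = 6:22 PM.
The pre-show starts at 6:22 PM − 306 min = 1:16 PM.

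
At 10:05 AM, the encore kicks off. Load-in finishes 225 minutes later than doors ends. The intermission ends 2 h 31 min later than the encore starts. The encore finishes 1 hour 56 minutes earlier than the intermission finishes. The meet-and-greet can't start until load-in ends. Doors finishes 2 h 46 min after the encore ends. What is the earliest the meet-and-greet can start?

The intermission ends at 10:05 AM + 151 min = 12:36 PM.
The encore ends at 12:36 PM − 116 min = 10:40 AM.
Doors ends at 10:40 AM + 166 min = 1:26 PM.
Load-in ends at 1:26 PM + 225 min = 5:11 PM.
The meet-and-greet is bounded by load-in, so the earliest it can start is 5:11 PM.

5:11 PM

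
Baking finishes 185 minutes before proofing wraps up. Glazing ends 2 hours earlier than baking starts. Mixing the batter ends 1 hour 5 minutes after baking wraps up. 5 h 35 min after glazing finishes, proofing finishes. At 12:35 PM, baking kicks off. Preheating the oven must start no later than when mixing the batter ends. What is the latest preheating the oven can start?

2:10 PM

Glazing ends at 12:35 PM − 120 min = 10:35 AM.
Proofing ends at 10:35 AM + 335 min = 4:10 PM.
Baking ends at 4:10 PM − 185 min = 1:05 PM.
Mixing the batter ends at 1:05 PM + 65 min = 2:10 PM.
Preheating the oven is bounded by mixing the batter, so the latest it can start is 2:10 PM.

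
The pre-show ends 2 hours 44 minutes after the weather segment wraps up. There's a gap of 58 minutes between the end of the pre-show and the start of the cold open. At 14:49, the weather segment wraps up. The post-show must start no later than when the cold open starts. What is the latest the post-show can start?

18:31

The pre-show ends at 14:49 + 164 min = 17:33.
The cold open starts at 17:33 + 58 min = 18:31.
The post-show is bounded by the cold open, so the latest it can start is 18:31.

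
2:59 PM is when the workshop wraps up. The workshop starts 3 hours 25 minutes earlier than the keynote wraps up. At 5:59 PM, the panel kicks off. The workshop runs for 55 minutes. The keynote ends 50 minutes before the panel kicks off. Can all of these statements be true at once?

No

The keynote ends at 5:59 PM − 50 min = 5:09 PM.
The workshop starts at 5:09 PM − 205 min = 1:44 PM.
The workshop ends at 1:44 PM + 55 min = 2:39 PM.
But the workshop is also said to end at 2:59 PM — a 20-minute conflict.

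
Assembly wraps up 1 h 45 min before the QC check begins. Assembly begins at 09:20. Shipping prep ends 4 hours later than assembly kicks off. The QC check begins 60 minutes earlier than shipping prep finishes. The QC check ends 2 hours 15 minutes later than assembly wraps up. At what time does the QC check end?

12:50

Shipping prep ends at 09:20 + 240 min = 13:20.
The QC check starts at 13:20 − 60 min = 12:20.
Assembly ends at 12:20 − 105 min = 10:35.
The QC check ends at 10:35 + 135 min = 12:50.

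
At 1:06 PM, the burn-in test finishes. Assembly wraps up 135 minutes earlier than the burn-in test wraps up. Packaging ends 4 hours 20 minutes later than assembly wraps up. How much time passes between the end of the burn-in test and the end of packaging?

Assembly ends at 1:06 PM − 135 min = 10:51 AM.
Packaging ends at 10:51 AM + 260 min = 3:11 PM.
From 1:06 PM to 3:11 PM is 125 minutes.

125 minutes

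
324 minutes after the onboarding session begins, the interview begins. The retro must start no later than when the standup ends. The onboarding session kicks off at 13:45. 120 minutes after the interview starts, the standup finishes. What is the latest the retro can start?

21:09

The interview starts at 13:45 + 324 min = 19:09.
The standup ends at 19:09 + 120 min = 21:09.
The retro is bounded by the standup, so the latest it can start is 21:09.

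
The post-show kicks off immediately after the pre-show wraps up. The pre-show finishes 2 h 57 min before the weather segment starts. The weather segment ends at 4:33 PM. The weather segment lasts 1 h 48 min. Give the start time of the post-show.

The weather segment starts at 4:33 PM − 108 min = 2:45 PM.
The pre-show ends at 2:45 PM − 177 min = 11:48 AM.
So the post-show starts at 11:48 AM.

11:48 AM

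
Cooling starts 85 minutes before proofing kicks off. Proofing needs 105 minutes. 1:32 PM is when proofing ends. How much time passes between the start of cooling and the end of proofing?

Proofing starts at 1:32 PM − 105 min = 11:47 AM.
Cooling starts at 11:47 AM − 85 min = 10:22 AM.
From 10:22 AM to 1:32 PM is 190 minutes.

190 minutes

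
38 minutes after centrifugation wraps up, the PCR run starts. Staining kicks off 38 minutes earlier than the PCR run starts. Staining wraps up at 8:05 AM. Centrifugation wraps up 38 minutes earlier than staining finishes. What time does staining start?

Centrifugation ends at 8:05 AM − 38 min = 7:27 AM.
The PCR run starts at 7:27 AM + 38 min = 8:05 AM.
Staining starts at 8:05 AM − 38 min = 7:27 AM.

7:27 AM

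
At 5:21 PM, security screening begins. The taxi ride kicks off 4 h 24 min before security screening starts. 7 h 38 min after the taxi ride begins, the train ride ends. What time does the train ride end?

The taxi ride starts at 5:21 PM − 264 min = 12:57 PM.
The train ride ends at 12:57 PM + 458 min = 8:35 PM.

8:35 PM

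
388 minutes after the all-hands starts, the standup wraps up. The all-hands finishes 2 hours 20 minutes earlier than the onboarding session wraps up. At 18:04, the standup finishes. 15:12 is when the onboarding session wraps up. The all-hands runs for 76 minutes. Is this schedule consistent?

Yes

The all-hands ends at 15:12 − 140 min = 12:52.
The all-hands starts at 12:52 − 76 min = 11:36.
The standup ends at 11:36 + 388 min = 18:04.
That matches the stated 18:04, so the schedule is consistent.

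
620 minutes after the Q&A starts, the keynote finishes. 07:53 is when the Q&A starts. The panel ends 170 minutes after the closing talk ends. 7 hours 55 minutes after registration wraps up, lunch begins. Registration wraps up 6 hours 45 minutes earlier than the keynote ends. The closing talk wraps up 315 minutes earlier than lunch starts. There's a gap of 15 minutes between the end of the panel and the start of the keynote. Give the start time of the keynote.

The keynote ends at 07:53 + 620 min = 18:13.
Registration ends at 18:13 − 405 min = 11:28.
Lunch starts at 11:28 + 475 min = 19:23.
The closing talk ends at 19:23 − 315 min = 14:08.
The panel ends at 14:08 + 170 min = 16:58.
The keynote starts at 16:58 + 15 min = 17:13.

17:13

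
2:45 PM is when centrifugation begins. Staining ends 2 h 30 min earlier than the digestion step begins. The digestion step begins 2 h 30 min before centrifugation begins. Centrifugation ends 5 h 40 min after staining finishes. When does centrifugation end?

The digestion step starts at 2:45 PM − 150 min = 12:15 PM.
Staining ends at 12:15 PM − 150 min = 9:45 AM.
Centrifugation ends at 9:45 AM + 340 min = 3:25 PM.

3:25 PM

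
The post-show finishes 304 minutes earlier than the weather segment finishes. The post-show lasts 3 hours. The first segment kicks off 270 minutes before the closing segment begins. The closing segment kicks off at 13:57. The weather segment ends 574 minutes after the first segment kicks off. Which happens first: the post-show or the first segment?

The first segment starts at 13:57 − 270 min = 09:27.
The weather segment ends at 09:27 + 574 min = 19:01.
The post-show ends at 19:01 − 304 min = 13:57.
The post-show starts at 13:57 − 180 min = 10:57.
The post-show starts at 10:57 and the first segment starts at 09:27, so the first segment is first.

the first segment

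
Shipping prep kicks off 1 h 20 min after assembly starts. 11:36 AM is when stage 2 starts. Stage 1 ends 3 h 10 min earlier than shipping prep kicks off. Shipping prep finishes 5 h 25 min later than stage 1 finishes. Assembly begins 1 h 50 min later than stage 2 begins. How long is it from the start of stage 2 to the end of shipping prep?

Assembly starts at 11:36 AM + 110 min = 1:26 PM.
Shipping prep starts at 1:26 PM + 80 min = 2:46 PM.
Stage 1 ends at 2:46 PM − 190 min = 11:36 AM.
Shipping prep ends at 11:36 AM + 325 min = 5:01 PM.
From 11:36 AM to 5:01 PM is 5 hours 25 minutes.

5 hours 25 minutes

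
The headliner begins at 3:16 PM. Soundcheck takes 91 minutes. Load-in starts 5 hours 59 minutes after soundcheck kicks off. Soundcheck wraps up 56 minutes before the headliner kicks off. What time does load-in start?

6:48 PM

Soundcheck ends at 3:16 PM − 56 min = 2:20 PM.
Soundcheck starts at 2:20 PM − 91 min = 12:49 PM.
Load-in starts at 12:49 PM + 359 min = 6:48 PM.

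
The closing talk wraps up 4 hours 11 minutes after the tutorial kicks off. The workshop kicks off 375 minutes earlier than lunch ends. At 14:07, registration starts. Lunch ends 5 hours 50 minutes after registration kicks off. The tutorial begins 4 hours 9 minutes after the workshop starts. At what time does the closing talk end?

22:02

Lunch ends at 14:07 + 350 min = 19:57.
The workshop starts at 19:57 − 375 min = 13:42.
The tutorial starts at 13:42 + 249 min = 17:51.
The closing talk ends at 17:51 + 251 min = 22:02.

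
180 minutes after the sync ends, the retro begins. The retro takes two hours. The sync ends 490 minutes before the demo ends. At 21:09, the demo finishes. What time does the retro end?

17:59

The sync ends at 21:09 − 490 min = 12:59.
The retro starts at 12:59 + 180 min = 15:59.
The retro ends at 15:59 + 120 min = 17:59.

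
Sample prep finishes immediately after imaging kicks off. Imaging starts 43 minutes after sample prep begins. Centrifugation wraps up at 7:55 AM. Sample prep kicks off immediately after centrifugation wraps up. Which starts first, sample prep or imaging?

sample prep

Sample prep starts at 7:55 AM.
Imaging starts at 7:55 AM + 43 min = 8:38 AM.
Sample prep starts at 7:55 AM and imaging starts at 8:38 AM, so sample prep is first.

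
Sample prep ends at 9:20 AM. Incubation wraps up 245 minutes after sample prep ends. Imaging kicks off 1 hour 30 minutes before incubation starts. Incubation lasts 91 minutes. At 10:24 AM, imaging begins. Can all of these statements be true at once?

Incubation ends at 9:20 AM + 245 min = 1:25 PM.
Incubation starts at 1:25 PM − 91 min = 11:54 AM.
Imaging starts at 11:54 AM − 90 min = 10:24 AM.
That matches the stated 10:24 AM, so the schedule is consistent.

Yes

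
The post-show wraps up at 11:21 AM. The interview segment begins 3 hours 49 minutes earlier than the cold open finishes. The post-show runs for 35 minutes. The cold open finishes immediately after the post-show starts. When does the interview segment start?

6:57 AM

The post-show starts at 11:21 AM − 35 min = 10:46 AM.
So the cold open ends at 10:46 AM.
The interview segment starts at 10:46 AM − 229 min = 6:57 AM.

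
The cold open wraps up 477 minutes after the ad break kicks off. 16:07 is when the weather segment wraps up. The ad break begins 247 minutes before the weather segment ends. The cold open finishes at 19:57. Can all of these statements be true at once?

Yes

The ad break starts at 16:07 − 247 min = 12:00.
The cold open ends at 12:00 + 477 min = 19:57.
That matches the stated 19:57, so the schedule is consistent.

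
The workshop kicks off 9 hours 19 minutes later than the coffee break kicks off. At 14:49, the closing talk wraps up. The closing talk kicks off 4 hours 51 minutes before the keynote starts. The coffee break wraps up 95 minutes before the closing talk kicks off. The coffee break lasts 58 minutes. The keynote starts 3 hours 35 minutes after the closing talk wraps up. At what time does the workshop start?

20:19

The keynote starts at 14:49 + 215 min = 18:24.
The closing talk starts at 18:24 − 291 min = 13:33.
The coffee break ends at 13:33 − 95 min = 11:58.
The coffee break starts at 11:58 − 58 min = 11:00.
The workshop starts at 11:00 + 559 min = 20:19.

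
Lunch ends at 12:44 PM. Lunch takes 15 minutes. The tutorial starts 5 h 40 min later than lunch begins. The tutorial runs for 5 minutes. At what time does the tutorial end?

6:14 PM

Lunch starts at 12:44 PM − 15 min = 12:29 PM.
The tutorial starts at 12:29 PM + 340 min = 6:09 PM.
The tutorial ends at 6:09 PM + 5 min = 6:14 PM.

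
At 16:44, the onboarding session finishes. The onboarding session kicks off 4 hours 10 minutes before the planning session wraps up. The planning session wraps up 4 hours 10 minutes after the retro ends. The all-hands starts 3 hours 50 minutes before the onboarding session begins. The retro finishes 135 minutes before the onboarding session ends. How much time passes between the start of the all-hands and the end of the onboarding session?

6 h 5 min

The retro ends at 16:44 − 135 min = 14:29.
The planning session ends at 14:29 + 250 min = 18:39.
The onboarding session starts at 18:39 − 250 min = 14:29.
The all-hands starts at 14:29 − 230 min = 10:39.
From 10:39 to 16:44 is 6 h 5 min.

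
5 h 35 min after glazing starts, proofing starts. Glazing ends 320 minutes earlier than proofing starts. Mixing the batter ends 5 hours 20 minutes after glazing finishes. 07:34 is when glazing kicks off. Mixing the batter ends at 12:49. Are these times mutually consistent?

No

Proofing starts at 07:34 + 335 min = 13:09.
Glazing ends at 13:09 − 320 min = 07:49.
Mixing the batter ends at 07:49 + 320 min = 13:09.
But mixing the batter is also said to end at 12:49 — a 20-minute conflict.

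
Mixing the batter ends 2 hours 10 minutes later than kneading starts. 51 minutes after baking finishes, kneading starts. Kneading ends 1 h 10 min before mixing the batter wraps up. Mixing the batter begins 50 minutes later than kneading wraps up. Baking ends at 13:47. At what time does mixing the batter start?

Kneading starts at 13:47 + 51 min = 14:38.
Mixing the batter ends at 14:38 + 130 min = 16:48.
Kneading ends at 16:48 − 70 min = 15:38.
Mixing the batter starts at 15:38 + 50 min = 16:28.

16:28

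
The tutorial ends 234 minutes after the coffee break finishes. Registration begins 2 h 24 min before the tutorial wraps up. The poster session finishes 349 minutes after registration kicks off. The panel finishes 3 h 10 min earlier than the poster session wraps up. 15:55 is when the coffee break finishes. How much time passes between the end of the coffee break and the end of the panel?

The tutorial ends at 15:55 + 234 min = 19:49.
Registration starts at 19:49 − 144 min = 17:25.
The poster session ends at 17:25 + 349 min = 23:14.
The panel ends at 23:14 − 190 min = 20:04.
From 15:55 to 20:04 is 249 minutes.

249 minutes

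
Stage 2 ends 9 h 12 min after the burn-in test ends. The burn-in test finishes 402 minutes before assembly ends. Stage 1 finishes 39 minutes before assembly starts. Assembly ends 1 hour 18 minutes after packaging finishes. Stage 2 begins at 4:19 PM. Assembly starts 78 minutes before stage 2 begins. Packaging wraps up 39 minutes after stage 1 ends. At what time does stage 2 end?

6:49 PM

Assembly starts at 4:19 PM − 78 min = 3:01 PM.
Stage 1 ends at 3:01 PM − 39 min = 2:22 PM.
Packaging ends at 2:22 PM + 39 min = 3:01 PM.
Assembly ends at 3:01 PM + 78 min = 4:19 PM.
The burn-in test ends at 4:19 PM − 402 min = 9:37 AM.
Stage 2 ends at 9:37 AM + 552 min = 6:49 PM.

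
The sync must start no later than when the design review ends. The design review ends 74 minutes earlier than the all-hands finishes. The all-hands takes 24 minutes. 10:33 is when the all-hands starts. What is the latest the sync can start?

09:43

The all-hands ends at 10:33 + 24 min = 10:57.
The design review ends at 10:57 − 74 min = 09:43.
The sync is bounded by the design review, so the latest it can start is 09:43.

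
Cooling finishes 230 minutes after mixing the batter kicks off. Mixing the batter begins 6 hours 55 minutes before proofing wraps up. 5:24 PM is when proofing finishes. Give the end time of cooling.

2:19 PM

Mixing the batter starts at 5:24 PM − 415 min = 10:29 AM.
Cooling ends at 10:29 AM + 230 min = 2:19 PM.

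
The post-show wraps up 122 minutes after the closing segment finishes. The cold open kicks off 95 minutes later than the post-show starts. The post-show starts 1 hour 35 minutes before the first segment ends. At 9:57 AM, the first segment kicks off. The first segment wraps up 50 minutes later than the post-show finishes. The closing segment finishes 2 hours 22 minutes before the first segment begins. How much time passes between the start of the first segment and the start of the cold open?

The closing segment ends at 9:57 AM − 142 min = 7:35 AM.
The post-show ends at 7:35 AM + 122 min = 9:37 AM.
The first segment ends at 9:37 AM + 50 min = 10:27 AM.
The post-show starts at 10:27 AM − 95 min = 8:52 AM.
The cold open starts at 8:52 AM + 95 min = 10:27 AM.
From 9:57 AM to 10:27 AM is 30 minutes.

30 minutes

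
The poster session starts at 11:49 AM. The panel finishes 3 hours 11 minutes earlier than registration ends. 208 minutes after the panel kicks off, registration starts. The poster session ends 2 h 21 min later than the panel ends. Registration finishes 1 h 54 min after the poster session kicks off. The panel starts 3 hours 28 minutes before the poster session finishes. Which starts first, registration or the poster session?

Registration ends at 11:49 AM + 114 min = 1:43 PM.
The panel ends at 1:43 PM − 191 min = 10:32 AM.
The poster session ends at 10:32 AM + 141 min = 12:53 PM.
The panel starts at 12:53 PM − 208 min = 9:25 AM.
Registration starts at 9:25 AM + 208 min = 12:53 PM.
Registration starts at 12:53 PM and the poster session starts at 11:49 AM, so the poster session is first.

the poster session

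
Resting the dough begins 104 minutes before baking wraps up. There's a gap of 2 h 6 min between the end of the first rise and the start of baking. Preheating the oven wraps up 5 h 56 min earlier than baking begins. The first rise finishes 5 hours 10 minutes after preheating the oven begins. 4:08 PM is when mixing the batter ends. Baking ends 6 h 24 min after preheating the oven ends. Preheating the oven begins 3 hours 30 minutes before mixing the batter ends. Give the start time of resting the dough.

6:38 PM

Preheating the oven starts at 4:08 PM − 210 min = 12:38 PM.
The first rise ends at 12:38 PM + 310 min = 5:48 PM.
Baking starts at 5:48 PM + 126 min = 7:54 PM.
Preheating the oven ends at 7:54 PM − 356 min = 1:58 PM.
Baking ends at 1:58 PM + 384 min = 8:22 PM.
Resting the dough starts at 8:22 PM − 104 min = 6:38 PM.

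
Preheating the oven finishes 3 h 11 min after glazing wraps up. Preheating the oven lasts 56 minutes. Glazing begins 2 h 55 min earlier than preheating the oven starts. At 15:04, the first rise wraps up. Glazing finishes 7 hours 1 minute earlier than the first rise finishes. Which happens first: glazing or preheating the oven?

Glazing ends at 15:04 − 421 min = 08:03.
Preheating the oven ends at 08:03 + 191 min = 11:14.
Preheating the oven starts at 11:14 − 56 min = 10:18.
Glazing starts at 10:18 − 175 min = 07:23.
Glazing starts at 07:23 and preheating the oven starts at 10:18, so glazing is first.

glazing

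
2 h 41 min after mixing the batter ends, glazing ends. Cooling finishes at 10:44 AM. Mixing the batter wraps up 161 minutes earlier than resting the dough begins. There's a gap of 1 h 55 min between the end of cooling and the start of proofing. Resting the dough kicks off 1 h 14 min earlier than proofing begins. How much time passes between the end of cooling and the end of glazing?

41 minutes

Proofing starts at 10:44 AM + 115 min = 12:39 PM.
Resting the dough starts at 12:39 PM − 74 min = 11:25 AM.
Mixing the batter ends at 11:25 AM − 161 min = 8:44 AM.
Glazing ends at 8:44 AM + 161 min = 11:25 AM.
From 10:44 AM to 11:25 AM is 41 minutes.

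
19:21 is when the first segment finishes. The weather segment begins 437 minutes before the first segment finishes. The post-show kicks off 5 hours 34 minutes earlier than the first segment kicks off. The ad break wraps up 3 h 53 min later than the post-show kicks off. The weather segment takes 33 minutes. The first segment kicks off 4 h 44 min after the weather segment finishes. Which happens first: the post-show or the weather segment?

the post-show

The weather segment starts at 19:21 − 437 min = 12:04.
The weather segment ends at 12:04 + 33 min = 12:37.
The first segment starts at 12:37 + 284 min = 17:21.
The post-show starts at 17:21 − 334 min = 11:47.
The post-show starts at 11:47 and the weather segment starts at 12:04, so the post-show is first.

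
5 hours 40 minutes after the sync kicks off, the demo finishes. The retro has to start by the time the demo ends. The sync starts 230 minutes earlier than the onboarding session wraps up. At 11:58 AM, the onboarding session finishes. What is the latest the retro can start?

The sync starts at 11:58 AM − 230 min = 8:08 AM.
The demo ends at 8:08 AM + 340 min = 1:48 PM.
The retro is bounded by the demo, so the latest it can start is 1:48 PM.

1:48 PM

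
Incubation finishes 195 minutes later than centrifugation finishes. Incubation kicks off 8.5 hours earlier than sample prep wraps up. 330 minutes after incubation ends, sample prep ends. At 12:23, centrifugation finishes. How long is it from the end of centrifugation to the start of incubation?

Incubation ends at 12:23 + 195 min = 15:38.
Sample prep ends at 15:38 + 330 min = 21:08.
Incubation starts at 21:08 − 510 min = 12:38.
From 12:23 to 12:38 is 15 minutes.

15 minutes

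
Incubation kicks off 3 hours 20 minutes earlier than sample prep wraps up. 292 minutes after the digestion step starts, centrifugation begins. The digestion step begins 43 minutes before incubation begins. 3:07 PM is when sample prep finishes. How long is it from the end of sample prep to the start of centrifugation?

49 minutes

Incubation starts at 3:07 PM − 200 min = 11:47 AM.
The digestion step starts at 11:47 AM − 43 min = 11:04 AM.
Centrifugation starts at 11:04 AM + 292 min = 3:56 PM.
From 3:07 PM to 3:56 PM is 49 minutes.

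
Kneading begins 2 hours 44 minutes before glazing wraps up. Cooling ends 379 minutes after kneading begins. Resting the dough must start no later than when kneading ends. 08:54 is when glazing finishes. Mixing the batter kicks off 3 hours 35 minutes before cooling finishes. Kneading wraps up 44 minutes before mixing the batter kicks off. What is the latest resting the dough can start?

Kneading starts at 08:54 − 164 min = 06:10.
Cooling ends at 06:10 + 379 min = 12:29.
Mixing the batter starts at 12:29 − 215 min = 08:54.
Kneading ends at 08:54 − 44 min = 08:10.
Resting the dough is bounded by kneading, so the latest it can start is 08:10.

08:10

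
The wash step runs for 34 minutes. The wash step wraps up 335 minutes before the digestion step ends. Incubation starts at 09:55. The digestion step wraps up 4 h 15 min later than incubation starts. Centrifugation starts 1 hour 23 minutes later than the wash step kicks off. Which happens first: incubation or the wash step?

The digestion step ends at 09:55 + 255 min = 14:10.
The wash step ends at 14:10 − 335 min = 08:35.
The wash step starts at 08:35 − 34 min = 08:01.
Incubation starts at 09:55 and the wash step starts at 08:01, so the wash step is first.

the wash step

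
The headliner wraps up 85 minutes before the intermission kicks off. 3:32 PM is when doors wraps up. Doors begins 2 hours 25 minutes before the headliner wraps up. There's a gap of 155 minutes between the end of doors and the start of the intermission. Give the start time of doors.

2:17 PM

The intermission starts at 3:32 PM + 155 min = 6:07 PM.
The headliner ends at 6:07 PM − 85 min = 4:42 PM.
Doors starts at 4:42 PM − 145 min = 2:17 PM.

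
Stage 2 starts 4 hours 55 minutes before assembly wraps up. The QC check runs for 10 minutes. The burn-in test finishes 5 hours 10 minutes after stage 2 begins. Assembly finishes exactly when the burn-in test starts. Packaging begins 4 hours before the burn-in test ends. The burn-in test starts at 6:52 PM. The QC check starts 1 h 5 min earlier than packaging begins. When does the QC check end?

2:12 PM

Assembly ends at 6:52 PM.
Stage 2 starts at 6:52 PM − 295 min = 1:57 PM.
The burn-in test ends at 1:57 PM + 310 min = 7:07 PM.
Packaging starts at 7:07 PM − 240 min = 3:07 PM.
The QC check starts at 3:07 PM − 65 min = 2:02 PM.
The QC check ends at 2:02 PM + 10 min = 2:12 PM.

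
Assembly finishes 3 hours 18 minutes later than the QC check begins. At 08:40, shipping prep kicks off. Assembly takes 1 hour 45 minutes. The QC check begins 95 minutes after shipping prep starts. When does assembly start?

11:48

The QC check starts at 08:40 + 95 min = 10:15.
Assembly ends at 10:15 + 198 min = 13:33.
Assembly starts at 13:33 − 105 min = 11:48.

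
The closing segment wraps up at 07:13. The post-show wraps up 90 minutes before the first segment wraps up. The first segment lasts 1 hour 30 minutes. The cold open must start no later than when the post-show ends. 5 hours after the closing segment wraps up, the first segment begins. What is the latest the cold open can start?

The first segment starts at 07:13 + 300 min = 12:13.
The first segment ends at 12:13 + 90 min = 13:43.
The post-show ends at 13:43 − 90 min = 12:13.
The cold open is bounded by the post-show, so the latest it can start is 12:13.

12:13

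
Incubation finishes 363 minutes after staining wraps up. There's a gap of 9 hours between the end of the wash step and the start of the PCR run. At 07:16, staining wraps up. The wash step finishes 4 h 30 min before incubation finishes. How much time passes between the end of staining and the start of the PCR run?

Incubation ends at 07:16 + 363 min = 13:19.
The wash step ends at 13:19 − 270 min = 08:49.
The PCR run starts at 08:49 + 540 min = 17:49.
From 07:16 to 17:49 is 10 hours 33 minutes.

10 hours 33 minutes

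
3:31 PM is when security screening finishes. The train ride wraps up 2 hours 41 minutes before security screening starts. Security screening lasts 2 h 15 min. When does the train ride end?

Security screening starts at 3:31 PM − 135 min = 1:16 PM.
The train ride ends at 1:16 PM − 161 min = 10:35 AM.

10:35 AM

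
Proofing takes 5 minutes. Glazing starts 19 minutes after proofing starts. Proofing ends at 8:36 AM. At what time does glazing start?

Proofing starts at 8:36 AM − 5 min = 8:31 AM.
Glazing starts at 8:31 AM + 19 min = 8:50 AM.

8:50 AM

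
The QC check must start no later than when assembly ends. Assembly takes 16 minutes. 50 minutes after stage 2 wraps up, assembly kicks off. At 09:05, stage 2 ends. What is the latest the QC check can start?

Assembly starts at 09:05 + 50 min = 09:55.
Assembly ends at 09:55 + 16 min = 10:11.
The QC check is bounded by assembly, so the latest it can start is 10:11.

10:11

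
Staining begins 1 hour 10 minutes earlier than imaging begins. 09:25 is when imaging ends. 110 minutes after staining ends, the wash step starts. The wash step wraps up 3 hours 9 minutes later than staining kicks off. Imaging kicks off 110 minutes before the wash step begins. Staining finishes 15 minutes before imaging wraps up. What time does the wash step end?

Staining ends at 09:25 − 15 min = 09:10.
The wash step starts at 09:10 + 110 min = 11:00.
Imaging starts at 11:00 − 110 min = 09:10.
Staining starts at 09:10 − 70 min = 08:00.
The wash step ends at 08:00 + 189 min = 11:09.

11:09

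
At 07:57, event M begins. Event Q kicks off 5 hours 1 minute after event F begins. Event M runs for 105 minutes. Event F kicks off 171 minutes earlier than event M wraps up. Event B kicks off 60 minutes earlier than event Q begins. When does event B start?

Event M ends at 07:57 + 105 min = 09:42.
Event F starts at 09:42 − 171 min = 06:51.
Event Q starts at 06:51 + 301 min = 11:52.
Event B starts at 11:52 − 60 min = 10:52.

10:52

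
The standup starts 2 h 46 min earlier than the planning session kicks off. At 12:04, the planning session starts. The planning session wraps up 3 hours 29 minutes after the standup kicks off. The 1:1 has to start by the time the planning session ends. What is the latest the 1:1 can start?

12:47

The standup starts at 12:04 − 166 min = 09:18.
The planning session ends at 09:18 + 209 min = 12:47.
The 1:1 is bounded by the planning session, so the latest it can start is 12:47.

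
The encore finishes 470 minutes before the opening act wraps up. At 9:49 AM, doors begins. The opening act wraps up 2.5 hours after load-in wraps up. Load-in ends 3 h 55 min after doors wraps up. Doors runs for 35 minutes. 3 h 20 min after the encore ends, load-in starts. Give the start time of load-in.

Doors ends at 9:49 AM + 35 min = 10:24 AM.
Load-in ends at 10:24 AM + 235 min = 2:19 PM.
The opening act ends at 2:19 PM + 150 min = 4:49 PM.
The encore ends at 4:49 PM − 470 min = 8:59 AM.
Load-in starts at 8:59 AM + 200 min = 12:19 PM.

12:19 PM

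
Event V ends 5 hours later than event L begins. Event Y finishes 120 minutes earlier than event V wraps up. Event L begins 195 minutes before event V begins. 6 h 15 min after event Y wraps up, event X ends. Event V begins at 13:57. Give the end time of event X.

Event L starts at 13:57 − 195 min = 10:42.
Event V ends at 10:42 + 300 min = 15:42.
Event Y ends at 15:42 − 120 min = 13:42.
Event X ends at 13:42 + 375 min = 19:57.

19:57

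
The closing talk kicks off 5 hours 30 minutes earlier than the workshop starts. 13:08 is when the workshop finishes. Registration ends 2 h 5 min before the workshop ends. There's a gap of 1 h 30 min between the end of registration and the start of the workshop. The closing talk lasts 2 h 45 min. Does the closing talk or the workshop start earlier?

the closing talk

Registration ends at 13:08 − 125 min = 11:03.
The workshop starts at 11:03 + 90 min = 12:33.
The closing talk starts at 12:33 − 330 min = 07:03.
The closing talk starts at 07:03 and the workshop starts at 12:33, so the closing talk is first.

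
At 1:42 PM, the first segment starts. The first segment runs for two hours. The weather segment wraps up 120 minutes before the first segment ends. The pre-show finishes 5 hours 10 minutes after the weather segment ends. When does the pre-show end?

The first segment ends at 1:42 PM + 120 min = 3:42 PM.
The weather segment ends at 3:42 PM − 120 min = 1:42 PM.
The pre-show ends at 1:42 PM + 310 min = 6:52 PM.

6:52 PM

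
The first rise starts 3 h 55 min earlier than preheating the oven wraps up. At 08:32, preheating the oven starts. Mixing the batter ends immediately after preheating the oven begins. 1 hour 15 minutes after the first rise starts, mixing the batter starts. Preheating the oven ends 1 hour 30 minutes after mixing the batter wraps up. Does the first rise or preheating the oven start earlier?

the first rise

Mixing the batter ends at 08:32.
Preheating the oven ends at 08:32 + 90 min = 10:02.
The first rise starts at 10:02 − 235 min = 06:07.
The first rise starts at 06:07 and preheating the oven starts at 08:32, so the first rise is first.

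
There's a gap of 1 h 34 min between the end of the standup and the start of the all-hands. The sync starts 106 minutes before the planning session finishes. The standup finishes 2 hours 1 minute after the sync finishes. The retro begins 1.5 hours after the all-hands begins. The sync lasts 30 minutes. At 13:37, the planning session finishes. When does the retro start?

The sync starts at 13:37 − 106 min = 11:51.
The sync ends at 11:51 + 30 min = 12:21.
The standup ends at 12:21 + 121 min = 14:22.
The all-hands starts at 14:22 + 94 min = 15:56.
The retro starts at 15:56 + 90 min = 17:26.

17:26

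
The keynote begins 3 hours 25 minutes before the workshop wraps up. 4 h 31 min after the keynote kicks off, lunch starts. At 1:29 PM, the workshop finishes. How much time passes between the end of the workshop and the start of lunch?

The keynote starts at 1:29 PM − 205 min = 10:04 AM.
Lunch starts at 10:04 AM + 271 min = 2:35 PM.
From 1:29 PM to 2:35 PM is 66 minutes.

66 minutes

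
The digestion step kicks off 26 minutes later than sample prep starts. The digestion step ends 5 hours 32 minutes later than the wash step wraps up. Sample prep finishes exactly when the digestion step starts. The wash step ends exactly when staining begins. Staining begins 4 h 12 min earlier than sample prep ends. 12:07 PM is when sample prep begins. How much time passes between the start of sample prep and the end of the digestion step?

106 minutes

The digestion step starts at 12:07 PM + 26 min = 12:33 PM.
So sample prep ends at 12:33 PM.
Staining starts at 12:33 PM − 252 min = 8:21 AM.
So the wash step ends at 8:21 AM.
The digestion step ends at 8:21 AM + 332 min = 1:53 PM.
From 12:07 PM to 1:53 PM is 106 minutes.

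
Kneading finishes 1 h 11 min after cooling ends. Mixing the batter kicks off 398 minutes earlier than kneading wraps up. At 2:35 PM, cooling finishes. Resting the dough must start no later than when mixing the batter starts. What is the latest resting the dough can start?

Kneading ends at 2:35 PM + 71 min = 3:46 PM.
Mixing the batter starts at 3:46 PM − 398 min = 9:08 AM.
Resting the dough is bounded by mixing the batter, so the latest it can start is 9:08 AM.

9:08 AM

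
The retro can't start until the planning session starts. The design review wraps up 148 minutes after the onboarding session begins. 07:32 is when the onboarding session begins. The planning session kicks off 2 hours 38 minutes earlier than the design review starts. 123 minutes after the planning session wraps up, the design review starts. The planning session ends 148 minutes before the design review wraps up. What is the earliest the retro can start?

06:57

The design review ends at 07:32 + 148 min = 10:00.
The planning session ends at 10:00 − 148 min = 07:32.
The design review starts at 07:32 + 123 min = 09:35.
The planning session starts at 09:35 − 158 min = 06:57.
The retro is bounded by the planning session, so the earliest it can start is 06:57.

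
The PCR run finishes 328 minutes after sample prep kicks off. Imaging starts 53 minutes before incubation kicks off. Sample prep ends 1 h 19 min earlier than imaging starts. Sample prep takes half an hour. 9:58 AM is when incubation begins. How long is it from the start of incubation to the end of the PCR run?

Imaging starts at 9:58 AM − 53 min = 9:05 AM.
Sample prep ends at 9:05 AM − 79 min = 7:46 AM.
Sample prep starts at 7:46 AM − 30 min = 7:16 AM.
The PCR run ends at 7:16 AM + 328 min = 12:44 PM.
From 9:58 AM to 12:44 PM is 2 hours 46 minutes.

2 hours 46 minutes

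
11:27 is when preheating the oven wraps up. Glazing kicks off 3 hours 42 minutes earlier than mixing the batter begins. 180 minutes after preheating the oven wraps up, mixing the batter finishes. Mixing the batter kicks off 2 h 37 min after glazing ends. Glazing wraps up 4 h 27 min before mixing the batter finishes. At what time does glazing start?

Mixing the batter ends at 11:27 + 180 min = 14:27.
Glazing ends at 14:27 − 267 min = 10:00.
Mixing the batter starts at 10:00 + 157 min = 12:37.
Glazing starts at 12:37 − 222 min = 08:55.

08:55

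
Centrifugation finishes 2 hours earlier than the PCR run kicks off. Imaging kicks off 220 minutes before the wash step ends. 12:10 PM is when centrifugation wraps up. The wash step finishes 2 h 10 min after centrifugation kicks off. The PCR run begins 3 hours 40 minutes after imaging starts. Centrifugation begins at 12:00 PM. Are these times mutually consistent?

The wash step ends at 12:00 PM + 130 min = 2:10 PM.
Imaging starts at 2:10 PM − 220 min = 10:30 AM.
The PCR run starts at 10:30 AM + 220 min = 2:10 PM.
Centrifugation ends at 2:10 PM − 120 min = 12:10 PM.
That matches the stated 12:10 PM, so the schedule is consistent.

Yes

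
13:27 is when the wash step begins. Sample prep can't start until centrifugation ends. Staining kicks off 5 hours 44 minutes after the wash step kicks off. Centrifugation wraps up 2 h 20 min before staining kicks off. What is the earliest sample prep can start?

16:51

Staining starts at 13:27 + 344 min = 19:11.
Centrifugation ends at 19:11 − 140 min = 16:51.
Sample prep is bounded by centrifugation, so the earliest it can start is 16:51.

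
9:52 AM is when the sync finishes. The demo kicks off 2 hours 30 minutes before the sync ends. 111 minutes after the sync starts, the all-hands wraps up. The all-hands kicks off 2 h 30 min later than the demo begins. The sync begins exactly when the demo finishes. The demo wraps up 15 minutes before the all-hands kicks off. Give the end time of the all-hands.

11:28 AM

The demo starts at 9:52 AM − 150 min = 7:22 AM.
The all-hands starts at 7:22 AM + 150 min = 9:52 AM.
The demo ends at 9:52 AM − 15 min = 9:37 AM.
So the sync starts at 9:37 AM.
The all-hands ends at 9:37 AM + 111 min = 11:28 AM.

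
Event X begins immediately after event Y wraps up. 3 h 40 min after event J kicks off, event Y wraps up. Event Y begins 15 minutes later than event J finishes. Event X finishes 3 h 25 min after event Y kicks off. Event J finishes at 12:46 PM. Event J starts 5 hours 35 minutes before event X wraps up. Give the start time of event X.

Event Y starts at 12:46 PM + 15 min = 1:01 PM.
Event X ends at 1:01 PM + 205 min = 4:26 PM.
Event J starts at 4:26 PM − 335 min = 10:51 AM.
Event Y ends at 10:51 AM + 220 min = 2:31 PM.
So event X starts at 2:31 PM.

2:31 PM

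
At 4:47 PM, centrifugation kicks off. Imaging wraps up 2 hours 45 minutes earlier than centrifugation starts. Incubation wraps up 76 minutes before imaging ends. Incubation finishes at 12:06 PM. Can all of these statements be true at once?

Imaging ends at 4:47 PM − 165 min = 2:02 PM.
Incubation ends at 2:02 PM − 76 min = 12:46 PM.
But incubation is also said to end at 12:06 PM — a 40-minute conflict.

No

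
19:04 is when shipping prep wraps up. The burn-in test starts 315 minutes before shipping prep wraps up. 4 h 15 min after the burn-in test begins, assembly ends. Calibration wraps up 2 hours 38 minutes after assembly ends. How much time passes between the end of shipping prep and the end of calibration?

The burn-in test starts at 19:04 − 315 min = 13:49.
Assembly ends at 13:49 + 255 min = 18:04.
Calibration ends at 18:04 + 158 min = 20:42.
From 19:04 to 20:42 is 98 minutes.

98 minutes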